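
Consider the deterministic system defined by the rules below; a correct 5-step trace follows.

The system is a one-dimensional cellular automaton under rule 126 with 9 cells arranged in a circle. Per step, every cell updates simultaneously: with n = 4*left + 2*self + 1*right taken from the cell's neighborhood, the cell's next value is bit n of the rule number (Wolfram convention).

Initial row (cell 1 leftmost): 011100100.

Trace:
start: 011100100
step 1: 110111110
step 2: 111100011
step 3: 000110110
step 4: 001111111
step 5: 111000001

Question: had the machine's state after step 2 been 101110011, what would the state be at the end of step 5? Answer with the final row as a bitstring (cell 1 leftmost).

state after step 2 := 101110011
step 3: 111011110
step 4: 101110011
step 5: 111011110

111011110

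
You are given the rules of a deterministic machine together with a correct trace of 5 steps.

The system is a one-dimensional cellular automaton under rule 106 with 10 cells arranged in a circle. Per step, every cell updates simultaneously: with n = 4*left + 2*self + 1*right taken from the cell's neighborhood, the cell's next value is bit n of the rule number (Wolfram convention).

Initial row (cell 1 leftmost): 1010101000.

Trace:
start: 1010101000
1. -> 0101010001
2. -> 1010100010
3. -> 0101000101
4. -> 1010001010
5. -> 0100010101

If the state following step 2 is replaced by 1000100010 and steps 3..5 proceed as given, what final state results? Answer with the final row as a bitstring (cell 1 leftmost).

0100010100

state after step 2 := 1000100010
3. -> 0001000101
4. -> 0010001010
5. -> 0100010100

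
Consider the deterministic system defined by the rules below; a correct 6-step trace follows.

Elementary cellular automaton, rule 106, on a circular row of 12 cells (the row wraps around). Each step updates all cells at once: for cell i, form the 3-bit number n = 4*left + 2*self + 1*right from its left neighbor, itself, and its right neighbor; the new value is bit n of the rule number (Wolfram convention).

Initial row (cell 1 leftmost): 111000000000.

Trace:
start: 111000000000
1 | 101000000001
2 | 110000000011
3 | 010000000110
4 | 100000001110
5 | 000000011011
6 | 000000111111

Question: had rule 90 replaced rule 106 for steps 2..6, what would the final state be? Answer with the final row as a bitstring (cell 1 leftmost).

001110101001

(re-executing steps 2..6 under rule 90; state before step 2: 101000000001)
2 | 100100000011
3 | 111010000110
4 | 101001001110
5 | 000110111010
6 | 001110101001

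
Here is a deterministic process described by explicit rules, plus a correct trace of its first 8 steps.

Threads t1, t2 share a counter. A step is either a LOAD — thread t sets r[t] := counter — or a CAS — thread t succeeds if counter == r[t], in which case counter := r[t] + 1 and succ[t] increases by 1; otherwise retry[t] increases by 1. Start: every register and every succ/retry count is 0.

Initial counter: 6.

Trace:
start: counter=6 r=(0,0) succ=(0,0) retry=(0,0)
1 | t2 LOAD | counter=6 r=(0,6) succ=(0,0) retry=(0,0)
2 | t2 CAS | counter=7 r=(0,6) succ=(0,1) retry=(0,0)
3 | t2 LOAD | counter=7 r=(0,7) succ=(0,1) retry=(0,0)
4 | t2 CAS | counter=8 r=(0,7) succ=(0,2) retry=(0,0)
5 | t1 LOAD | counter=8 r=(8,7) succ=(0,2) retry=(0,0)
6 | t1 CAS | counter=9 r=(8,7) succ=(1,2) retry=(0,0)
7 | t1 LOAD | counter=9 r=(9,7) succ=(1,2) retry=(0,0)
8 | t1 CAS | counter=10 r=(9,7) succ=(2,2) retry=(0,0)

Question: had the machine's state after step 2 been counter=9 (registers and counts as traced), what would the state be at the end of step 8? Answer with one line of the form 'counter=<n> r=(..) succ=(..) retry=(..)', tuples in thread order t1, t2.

state after step 2 := counter=9 r=(0,6) succ=(0,1) retry=(0,0)
3 | t2 LOAD | counter=9 r=(0,9) succ=(0,1) retry=(0,0)
4 | t2 CAS | counter=10 r=(0,9) succ=(0,2) retry=(0,0)
5 | t1 LOAD | counter=10 r=(10,9) succ=(0,2) retry=(0,0)
6 | t1 CAS | counter=11 r=(10,9) succ=(1,2) retry=(0,0)
7 | t1 LOAD | counter=11 r=(11,9) succ=(1,2) retry=(0,0)
8 | t1 CAS | counter=12 r=(11,9) succ=(2,2) retry=(0,0)

counter=12 r=(11,9) succ=(2,2) retry=(0,0)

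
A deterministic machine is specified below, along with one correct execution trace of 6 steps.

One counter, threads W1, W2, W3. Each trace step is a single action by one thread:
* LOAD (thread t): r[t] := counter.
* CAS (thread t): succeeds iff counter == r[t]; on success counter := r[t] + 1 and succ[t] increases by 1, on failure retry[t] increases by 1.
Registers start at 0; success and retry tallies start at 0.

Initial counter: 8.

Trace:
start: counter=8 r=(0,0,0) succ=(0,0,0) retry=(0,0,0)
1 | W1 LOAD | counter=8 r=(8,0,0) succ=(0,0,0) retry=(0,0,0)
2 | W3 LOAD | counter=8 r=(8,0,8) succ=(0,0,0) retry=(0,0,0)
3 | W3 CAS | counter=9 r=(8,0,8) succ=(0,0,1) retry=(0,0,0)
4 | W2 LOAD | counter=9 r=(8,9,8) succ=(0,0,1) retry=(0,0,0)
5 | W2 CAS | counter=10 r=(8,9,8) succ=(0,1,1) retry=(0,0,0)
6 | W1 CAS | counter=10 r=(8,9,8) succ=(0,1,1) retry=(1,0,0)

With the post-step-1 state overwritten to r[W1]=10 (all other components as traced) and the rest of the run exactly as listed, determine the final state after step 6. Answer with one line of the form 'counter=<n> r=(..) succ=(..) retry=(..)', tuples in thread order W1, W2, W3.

counter=11 r=(10,9,8) succ=(1,1,1) retry=(0,0,0)

state after step 1 := counter=8 r=(10,0,0) succ=(0,0,0) retry=(0,0,0)
2 | W3 LOAD | counter=8 r=(10,0,8) succ=(0,0,0) retry=(0,0,0)
3 | W3 CAS | counter=9 r=(10,0,8) succ=(0,0,1) retry=(0,0,0)
4 | W2 LOAD | counter=9 r=(10,9,8) succ=(0,0,1) retry=(0,0,0)
5 | W2 CAS | counter=10 r=(10,9,8) succ=(0,1,1) retry=(0,0,0)
6 | W1 CAS | counter=11 r=(10,9,8) succ=(1,1,1) retry=(0,0,0)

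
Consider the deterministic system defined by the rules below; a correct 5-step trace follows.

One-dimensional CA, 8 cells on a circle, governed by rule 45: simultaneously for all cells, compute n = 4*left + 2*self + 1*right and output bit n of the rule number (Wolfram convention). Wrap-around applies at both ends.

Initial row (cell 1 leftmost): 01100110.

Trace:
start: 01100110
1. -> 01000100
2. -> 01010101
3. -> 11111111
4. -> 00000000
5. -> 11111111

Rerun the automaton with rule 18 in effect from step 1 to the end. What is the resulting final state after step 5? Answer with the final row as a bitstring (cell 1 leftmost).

10011001

(re-executing steps 1..5 under rule 18; state before step 1: 01100110)
1. -> 10011001
2. -> 01100110
3. -> 10011001
4. -> 01100110
5. -> 10011001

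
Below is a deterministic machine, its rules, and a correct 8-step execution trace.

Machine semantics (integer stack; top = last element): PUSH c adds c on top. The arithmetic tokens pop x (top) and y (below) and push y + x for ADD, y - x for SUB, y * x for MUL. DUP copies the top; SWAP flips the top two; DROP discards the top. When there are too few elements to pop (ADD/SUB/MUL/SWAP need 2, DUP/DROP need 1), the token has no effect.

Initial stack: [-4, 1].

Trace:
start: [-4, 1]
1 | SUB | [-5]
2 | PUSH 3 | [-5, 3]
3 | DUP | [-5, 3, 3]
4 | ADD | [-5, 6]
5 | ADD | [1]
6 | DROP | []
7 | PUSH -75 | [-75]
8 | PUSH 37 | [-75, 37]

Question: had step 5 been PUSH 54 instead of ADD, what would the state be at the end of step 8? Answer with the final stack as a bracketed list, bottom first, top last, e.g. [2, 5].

[-5, 6, -75, 37]

(re-executing from step 5 with the substitution; state before step 5: [-5, 6])
5 | PUSH 54 | [-5, 6, 54]
6 | DROP | [-5, 6]
7 | PUSH -75 | [-5, 6, -75]
8 | PUSH 37 | [-5, 6, -75, 37]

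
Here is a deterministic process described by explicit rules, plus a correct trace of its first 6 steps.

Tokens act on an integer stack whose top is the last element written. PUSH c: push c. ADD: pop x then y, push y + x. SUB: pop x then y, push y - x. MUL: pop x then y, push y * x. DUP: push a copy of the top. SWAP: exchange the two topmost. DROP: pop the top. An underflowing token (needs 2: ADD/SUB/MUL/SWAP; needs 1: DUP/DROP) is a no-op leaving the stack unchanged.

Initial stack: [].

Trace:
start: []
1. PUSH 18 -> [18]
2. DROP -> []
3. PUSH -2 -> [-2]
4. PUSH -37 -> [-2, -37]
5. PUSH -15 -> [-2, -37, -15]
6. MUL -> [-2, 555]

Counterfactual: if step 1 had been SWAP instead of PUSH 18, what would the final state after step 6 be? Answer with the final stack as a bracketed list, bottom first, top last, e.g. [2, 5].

[-2, 555]

(re-executing from step 1 with the substitution; state before step 1: [])
1. SWAP -> []
2. DROP -> []
3. PUSH -2 -> [-2]
4. PUSH -37 -> [-2, -37]
5. PUSH -15 -> [-2, -37, -15]
6. MUL -> [-2, 555]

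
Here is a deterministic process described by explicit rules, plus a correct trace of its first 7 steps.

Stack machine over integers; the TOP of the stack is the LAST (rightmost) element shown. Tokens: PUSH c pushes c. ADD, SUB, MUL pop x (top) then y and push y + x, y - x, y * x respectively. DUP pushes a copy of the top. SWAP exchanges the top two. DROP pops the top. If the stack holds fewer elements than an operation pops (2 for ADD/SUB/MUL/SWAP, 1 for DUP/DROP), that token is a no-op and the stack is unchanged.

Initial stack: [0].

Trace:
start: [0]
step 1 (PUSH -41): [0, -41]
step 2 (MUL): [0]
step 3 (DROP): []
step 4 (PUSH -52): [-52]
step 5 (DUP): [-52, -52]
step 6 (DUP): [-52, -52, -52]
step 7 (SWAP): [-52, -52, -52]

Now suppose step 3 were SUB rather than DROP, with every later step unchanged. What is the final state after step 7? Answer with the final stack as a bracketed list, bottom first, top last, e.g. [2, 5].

(re-executing from step 3 with the substitution; state before step 3: [0])
step 3 (SUB): [0]
step 4 (PUSH -52): [0, -52]
step 5 (DUP): [0, -52, -52]
step 6 (DUP): [0, -52, -52, -52]
step 7 (SWAP): [0, -52, -52, -52]

[0, -52, -52, -52]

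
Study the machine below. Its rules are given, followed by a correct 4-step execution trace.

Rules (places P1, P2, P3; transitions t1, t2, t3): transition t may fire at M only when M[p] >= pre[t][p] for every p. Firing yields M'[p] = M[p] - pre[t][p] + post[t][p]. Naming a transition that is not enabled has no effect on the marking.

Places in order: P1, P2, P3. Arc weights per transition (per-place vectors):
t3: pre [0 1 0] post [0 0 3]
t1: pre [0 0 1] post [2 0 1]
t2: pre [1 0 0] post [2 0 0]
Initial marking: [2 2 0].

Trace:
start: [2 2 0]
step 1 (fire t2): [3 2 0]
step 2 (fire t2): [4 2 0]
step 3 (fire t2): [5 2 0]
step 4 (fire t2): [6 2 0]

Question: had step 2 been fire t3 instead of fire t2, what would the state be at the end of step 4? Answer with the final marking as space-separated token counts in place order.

(re-executing from step 2 with the substitution; state before step 2: [3 2 0])
step 2 (fire t3): [3 1 3]
step 3 (fire t2): [4 1 3]
step 4 (fire t2): [5 1 3]

5 1 3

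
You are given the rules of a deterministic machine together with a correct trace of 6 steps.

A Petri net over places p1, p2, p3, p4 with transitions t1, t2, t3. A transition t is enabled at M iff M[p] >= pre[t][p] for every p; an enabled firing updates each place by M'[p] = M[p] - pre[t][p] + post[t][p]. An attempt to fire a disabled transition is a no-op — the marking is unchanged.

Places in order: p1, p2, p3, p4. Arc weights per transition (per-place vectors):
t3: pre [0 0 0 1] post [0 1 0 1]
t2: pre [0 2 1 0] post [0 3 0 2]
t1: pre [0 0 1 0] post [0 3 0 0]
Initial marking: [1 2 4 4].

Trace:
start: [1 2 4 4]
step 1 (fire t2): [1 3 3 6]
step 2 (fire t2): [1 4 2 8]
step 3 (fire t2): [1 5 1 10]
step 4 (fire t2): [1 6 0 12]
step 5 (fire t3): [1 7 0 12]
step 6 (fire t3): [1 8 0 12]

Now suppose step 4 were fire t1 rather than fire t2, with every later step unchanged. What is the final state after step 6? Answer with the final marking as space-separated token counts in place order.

1 10 0 10

(re-executing from step 4 with the substitution; state before step 4: [1 5 1 10])
step 4 (fire t1): [1 8 0 10]
step 5 (fire t3): [1 9 0 10]
step 6 (fire t3): [1 10 0 10]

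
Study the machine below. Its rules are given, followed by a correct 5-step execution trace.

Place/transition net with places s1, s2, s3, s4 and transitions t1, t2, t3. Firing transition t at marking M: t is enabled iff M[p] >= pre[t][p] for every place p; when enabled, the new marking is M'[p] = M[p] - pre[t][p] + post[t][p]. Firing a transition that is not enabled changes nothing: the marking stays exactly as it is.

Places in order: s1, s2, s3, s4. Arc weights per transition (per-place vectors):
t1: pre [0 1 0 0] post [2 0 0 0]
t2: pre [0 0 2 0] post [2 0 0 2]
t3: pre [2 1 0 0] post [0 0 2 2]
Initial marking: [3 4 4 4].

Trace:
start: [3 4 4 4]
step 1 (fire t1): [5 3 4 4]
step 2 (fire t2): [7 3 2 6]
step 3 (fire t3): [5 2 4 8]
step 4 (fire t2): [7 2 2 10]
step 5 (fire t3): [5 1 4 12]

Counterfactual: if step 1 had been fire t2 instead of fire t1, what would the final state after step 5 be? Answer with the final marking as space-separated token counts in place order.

(re-executing from step 1 with the substitution; state before step 1: [3 4 4 4])
step 1 (fire t2): [5 4 2 6]
step 2 (fire t2): [7 4 0 8]
step 3 (fire t3): [5 3 2 10]
step 4 (fire t2): [7 3 0 12]
step 5 (fire t3): [5 2 2 14]

5 2 2 14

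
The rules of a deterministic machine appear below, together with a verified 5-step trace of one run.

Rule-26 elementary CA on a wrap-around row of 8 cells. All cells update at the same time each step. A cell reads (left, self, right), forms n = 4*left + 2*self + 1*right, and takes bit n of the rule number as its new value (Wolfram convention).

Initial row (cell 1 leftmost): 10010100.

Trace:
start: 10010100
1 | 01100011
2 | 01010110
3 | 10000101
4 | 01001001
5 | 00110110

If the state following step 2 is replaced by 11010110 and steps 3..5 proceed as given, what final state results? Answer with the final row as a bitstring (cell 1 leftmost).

state after step 2 := 11010110
3 | 10000100
4 | 01001011
5 | 00110010

00110010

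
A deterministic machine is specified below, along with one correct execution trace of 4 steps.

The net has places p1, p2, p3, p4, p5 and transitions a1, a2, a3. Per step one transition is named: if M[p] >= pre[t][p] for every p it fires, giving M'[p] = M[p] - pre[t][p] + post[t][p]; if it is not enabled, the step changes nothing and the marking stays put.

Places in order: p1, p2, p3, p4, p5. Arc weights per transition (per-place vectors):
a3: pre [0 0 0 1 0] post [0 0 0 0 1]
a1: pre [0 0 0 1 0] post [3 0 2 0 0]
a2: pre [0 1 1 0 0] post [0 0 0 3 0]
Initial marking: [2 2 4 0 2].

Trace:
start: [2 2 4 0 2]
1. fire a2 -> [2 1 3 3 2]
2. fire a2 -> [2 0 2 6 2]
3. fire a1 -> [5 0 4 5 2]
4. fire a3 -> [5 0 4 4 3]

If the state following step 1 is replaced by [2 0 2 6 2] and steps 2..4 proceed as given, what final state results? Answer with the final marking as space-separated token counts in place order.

state after step 1 := [2 0 2 6 2]
2. fire a2 -> [2 0 2 6 2]
3. fire a1 -> [5 0 4 5 2]
4. fire a3 -> [5 0 4 4 3]

5 0 4 4 3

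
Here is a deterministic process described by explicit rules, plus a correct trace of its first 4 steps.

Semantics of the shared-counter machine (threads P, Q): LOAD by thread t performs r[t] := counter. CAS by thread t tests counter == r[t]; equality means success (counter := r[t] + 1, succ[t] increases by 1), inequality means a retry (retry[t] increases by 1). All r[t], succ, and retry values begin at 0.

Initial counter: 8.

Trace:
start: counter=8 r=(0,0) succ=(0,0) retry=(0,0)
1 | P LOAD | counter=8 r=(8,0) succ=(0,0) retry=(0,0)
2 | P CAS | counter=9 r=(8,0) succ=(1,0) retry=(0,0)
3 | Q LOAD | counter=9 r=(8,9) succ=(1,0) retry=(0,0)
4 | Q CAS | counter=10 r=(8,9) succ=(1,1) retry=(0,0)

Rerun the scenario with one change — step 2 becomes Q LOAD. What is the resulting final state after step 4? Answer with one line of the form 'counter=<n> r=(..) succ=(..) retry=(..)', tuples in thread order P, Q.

counter=9 r=(8,8) succ=(0,1) retry=(0,0)

(re-executing from step 2 with the substitution; state before step 2: counter=8 r=(8,0) succ=(0,0) retry=(0,0))
2 | Q LOAD | counter=8 r=(8,8) succ=(0,0) retry=(0,0)
3 | Q LOAD | counter=8 r=(8,8) succ=(0,0) retry=(0,0)
4 | Q CAS | counter=9 r=(8,8) succ=(0,1) retry=(0,0)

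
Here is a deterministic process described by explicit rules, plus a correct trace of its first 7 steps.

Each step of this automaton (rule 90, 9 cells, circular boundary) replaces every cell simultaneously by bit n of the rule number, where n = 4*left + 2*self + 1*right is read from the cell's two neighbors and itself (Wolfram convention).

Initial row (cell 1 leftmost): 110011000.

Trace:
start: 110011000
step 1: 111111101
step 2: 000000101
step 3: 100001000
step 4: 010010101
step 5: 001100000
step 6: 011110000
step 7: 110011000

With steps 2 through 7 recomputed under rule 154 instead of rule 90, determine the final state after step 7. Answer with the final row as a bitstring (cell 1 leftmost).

(re-executing steps 2..7 under rule 154; state before step 2: 111111101)
step 2: 111111001
step 3: 111110111
step 4: 111100111
step 5: 111011111
step 6: 110011111
step 7: 101111111

101111111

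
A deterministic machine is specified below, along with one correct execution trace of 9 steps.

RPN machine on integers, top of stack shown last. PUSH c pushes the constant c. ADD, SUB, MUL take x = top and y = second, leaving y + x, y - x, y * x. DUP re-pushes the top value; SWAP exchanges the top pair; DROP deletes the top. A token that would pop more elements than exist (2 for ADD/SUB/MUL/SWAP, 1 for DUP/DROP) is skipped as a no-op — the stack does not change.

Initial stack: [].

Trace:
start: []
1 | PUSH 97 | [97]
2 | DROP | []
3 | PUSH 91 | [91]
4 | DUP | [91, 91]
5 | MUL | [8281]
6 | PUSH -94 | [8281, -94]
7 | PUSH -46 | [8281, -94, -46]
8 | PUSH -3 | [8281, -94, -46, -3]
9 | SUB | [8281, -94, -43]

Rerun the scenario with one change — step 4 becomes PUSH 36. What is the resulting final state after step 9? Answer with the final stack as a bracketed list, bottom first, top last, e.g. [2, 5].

(re-executing from step 4 with the substitution; state before step 4: [91])
4 | PUSH 36 | [91, 36]
5 | MUL | [3276]
6 | PUSH -94 | [3276, -94]
7 | PUSH -46 | [3276, -94, -46]
8 | PUSH -3 | [3276, -94, -46, -3]
9 | SUB | [3276, -94, -43]

[3276, -94, -43]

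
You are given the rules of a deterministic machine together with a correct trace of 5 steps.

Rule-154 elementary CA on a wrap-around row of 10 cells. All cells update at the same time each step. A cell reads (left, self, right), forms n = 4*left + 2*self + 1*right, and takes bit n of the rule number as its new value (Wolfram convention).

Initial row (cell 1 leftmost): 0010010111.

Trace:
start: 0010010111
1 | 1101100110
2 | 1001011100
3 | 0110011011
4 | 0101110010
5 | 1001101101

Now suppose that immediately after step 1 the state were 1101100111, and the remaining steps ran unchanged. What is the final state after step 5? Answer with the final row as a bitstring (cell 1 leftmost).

1001111101

state after step 1 := 1101100111
2 | 1001011111
3 | 0110011111
4 | 0101111110
5 | 1001111101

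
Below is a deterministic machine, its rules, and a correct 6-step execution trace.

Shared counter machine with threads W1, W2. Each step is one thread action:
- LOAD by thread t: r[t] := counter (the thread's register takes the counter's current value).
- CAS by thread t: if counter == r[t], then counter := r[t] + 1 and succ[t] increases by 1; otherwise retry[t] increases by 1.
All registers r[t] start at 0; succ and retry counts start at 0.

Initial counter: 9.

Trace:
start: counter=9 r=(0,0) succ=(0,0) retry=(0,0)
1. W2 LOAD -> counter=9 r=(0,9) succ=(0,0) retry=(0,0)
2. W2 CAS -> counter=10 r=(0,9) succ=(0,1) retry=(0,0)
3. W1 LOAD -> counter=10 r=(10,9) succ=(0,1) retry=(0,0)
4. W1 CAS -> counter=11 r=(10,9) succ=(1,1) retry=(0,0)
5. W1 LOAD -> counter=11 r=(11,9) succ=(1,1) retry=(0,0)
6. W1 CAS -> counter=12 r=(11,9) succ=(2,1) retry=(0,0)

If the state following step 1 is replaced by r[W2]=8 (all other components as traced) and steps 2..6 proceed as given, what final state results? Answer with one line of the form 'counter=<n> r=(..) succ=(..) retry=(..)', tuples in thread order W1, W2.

counter=11 r=(10,8) succ=(2,0) retry=(0,1)

state after step 1 := counter=9 r=(0,8) succ=(0,0) retry=(0,0)
2. W2 CAS -> counter=9 r=(0,8) succ=(0,0) retry=(0,1)
3. W1 LOAD -> counter=9 r=(9,8) succ=(0,0) retry=(0,1)
4. W1 CAS -> counter=10 r=(9,8) succ=(1,0) retry=(0,1)
5. W1 LOAD -> counter=10 r=(10,8) succ=(1,0) retry=(0,1)
6. W1 CAS -> counter=11 r=(10,8) succ=(2,0) retry=(0,1)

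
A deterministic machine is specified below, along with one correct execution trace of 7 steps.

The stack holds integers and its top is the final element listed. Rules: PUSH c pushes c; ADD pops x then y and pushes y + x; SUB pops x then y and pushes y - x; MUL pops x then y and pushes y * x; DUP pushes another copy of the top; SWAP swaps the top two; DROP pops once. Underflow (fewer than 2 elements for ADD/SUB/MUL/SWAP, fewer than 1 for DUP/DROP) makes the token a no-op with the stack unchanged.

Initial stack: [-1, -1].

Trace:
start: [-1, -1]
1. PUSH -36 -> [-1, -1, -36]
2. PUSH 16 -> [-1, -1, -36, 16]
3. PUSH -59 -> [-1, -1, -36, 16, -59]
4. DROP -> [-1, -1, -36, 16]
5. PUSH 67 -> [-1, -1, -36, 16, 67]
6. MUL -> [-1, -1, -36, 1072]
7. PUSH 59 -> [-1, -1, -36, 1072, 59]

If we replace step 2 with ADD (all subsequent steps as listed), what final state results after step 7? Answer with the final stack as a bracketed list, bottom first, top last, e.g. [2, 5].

[-1, -2479, 59]

(re-executing from step 2 with the substitution; state before step 2: [-1, -1, -36])
2. ADD -> [-1, -37]
3. PUSH -59 -> [-1, -37, -59]
4. DROP -> [-1, -37]
5. PUSH 67 -> [-1, -37, 67]
6. MUL -> [-1, -2479]
7. PUSH 59 -> [-1, -2479, 59]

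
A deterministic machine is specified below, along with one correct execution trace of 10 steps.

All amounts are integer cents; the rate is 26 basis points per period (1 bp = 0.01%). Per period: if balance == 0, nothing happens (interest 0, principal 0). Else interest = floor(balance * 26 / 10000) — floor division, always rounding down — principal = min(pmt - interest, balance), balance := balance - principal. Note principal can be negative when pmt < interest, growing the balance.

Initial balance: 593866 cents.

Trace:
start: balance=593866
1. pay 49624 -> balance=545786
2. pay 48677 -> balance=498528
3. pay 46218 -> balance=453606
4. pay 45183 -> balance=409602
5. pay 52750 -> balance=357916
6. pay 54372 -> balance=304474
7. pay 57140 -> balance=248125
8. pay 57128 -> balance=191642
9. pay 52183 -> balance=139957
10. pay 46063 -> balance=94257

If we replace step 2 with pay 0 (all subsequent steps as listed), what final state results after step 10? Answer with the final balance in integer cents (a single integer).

(re-executing from step 2 with the substitution; state before step 2: balance=545786)
2. pay 0 -> balance=547205
3. pay 46218 -> balance=502409
4. pay 45183 -> balance=458532
5. pay 52750 -> balance=406974
6. pay 54372 -> balance=353660
7. pay 57140 -> balance=297439
8. pay 57128 -> balance=241084
9. pay 52183 -> balance=189527
10. pay 46063 -> balance=143956

143956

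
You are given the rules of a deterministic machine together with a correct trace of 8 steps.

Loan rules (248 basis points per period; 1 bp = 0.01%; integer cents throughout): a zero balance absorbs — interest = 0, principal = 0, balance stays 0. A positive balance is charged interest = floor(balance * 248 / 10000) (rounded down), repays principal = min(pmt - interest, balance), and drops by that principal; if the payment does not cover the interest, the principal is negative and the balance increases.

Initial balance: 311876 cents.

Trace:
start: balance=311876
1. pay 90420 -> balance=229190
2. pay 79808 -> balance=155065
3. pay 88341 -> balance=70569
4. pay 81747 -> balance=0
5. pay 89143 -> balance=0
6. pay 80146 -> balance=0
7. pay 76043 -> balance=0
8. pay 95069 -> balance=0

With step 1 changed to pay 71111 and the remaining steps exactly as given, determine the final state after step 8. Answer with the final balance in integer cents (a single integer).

(re-executing from step 1 with the substitution; state before step 1: balance=311876)
1. pay 71111 -> balance=248499
2. pay 79808 -> balance=174853
3. pay 88341 -> balance=90848
4. pay 81747 -> balance=11354
5. pay 89143 -> balance=0
6. pay 80146 -> balance=0
7. pay 76043 -> balance=0
8. pay 95069 -> balance=0

0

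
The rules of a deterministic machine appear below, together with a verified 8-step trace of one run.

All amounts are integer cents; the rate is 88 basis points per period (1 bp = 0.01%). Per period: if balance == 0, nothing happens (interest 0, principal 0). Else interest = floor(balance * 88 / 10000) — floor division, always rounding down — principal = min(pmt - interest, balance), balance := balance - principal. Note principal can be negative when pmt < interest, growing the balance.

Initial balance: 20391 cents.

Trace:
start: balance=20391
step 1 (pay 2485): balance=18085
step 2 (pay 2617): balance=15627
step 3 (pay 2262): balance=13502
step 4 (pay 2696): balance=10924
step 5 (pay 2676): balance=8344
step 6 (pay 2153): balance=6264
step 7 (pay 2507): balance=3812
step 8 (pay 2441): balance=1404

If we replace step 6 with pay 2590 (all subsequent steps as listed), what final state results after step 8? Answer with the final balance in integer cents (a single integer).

959

(re-executing from step 6 with the substitution; state before step 6: balance=8344)
step 6 (pay 2590): balance=5827
step 7 (pay 2507): balance=3371
step 8 (pay 2441): balance=959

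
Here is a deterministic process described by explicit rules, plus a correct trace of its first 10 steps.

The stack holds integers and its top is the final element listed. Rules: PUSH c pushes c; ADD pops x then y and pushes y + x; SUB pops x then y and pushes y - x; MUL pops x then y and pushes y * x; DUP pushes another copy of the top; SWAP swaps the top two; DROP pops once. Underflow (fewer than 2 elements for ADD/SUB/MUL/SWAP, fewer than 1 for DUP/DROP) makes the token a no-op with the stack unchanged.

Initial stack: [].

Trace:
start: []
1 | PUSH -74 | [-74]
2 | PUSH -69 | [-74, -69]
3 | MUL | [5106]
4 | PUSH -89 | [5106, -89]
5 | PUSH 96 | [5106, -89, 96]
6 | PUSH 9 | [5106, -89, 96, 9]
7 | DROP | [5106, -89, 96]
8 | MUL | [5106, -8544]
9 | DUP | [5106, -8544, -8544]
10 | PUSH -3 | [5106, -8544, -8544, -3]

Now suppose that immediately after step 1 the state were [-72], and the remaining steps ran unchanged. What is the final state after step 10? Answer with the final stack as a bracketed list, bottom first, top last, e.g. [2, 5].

[4968, -8544, -8544, -3]

state after step 1 := [-72]
2 | PUSH -69 | [-72, -69]
3 | MUL | [4968]
4 | PUSH -89 | [4968, -89]
5 | PUSH 96 | [4968, -89, 96]
6 | PUSH 9 | [4968, -89, 96, 9]
7 | DROP | [4968, -89, 96]
8 | MUL | [4968, -8544]
9 | DUP | [4968, -8544, -8544]
10 | PUSH -3 | [4968, -8544, -8544, -3]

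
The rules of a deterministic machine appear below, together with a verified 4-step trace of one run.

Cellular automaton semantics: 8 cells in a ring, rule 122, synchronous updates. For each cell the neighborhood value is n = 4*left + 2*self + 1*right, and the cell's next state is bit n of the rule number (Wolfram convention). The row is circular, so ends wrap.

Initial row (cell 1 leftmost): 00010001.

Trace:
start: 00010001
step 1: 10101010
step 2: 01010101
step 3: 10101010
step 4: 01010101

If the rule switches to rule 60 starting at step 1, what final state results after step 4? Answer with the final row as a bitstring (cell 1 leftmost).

00000000

(re-executing steps 1..4 under rule 60; state before step 1: 00010001)
step 1: 10011001
step 2: 01010101
step 3: 11111111
step 4: 00000000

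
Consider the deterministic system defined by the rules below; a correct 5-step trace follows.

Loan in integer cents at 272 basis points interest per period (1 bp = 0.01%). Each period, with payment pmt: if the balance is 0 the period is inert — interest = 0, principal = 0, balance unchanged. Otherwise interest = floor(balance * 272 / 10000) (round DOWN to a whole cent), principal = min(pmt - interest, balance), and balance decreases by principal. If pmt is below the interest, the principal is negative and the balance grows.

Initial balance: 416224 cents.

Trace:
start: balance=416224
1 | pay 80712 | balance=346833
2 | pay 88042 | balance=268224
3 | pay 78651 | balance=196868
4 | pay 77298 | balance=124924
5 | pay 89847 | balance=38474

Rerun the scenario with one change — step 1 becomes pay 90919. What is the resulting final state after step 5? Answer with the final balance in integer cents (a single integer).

(re-executing from step 1 with the substitution; state before step 1: balance=416224)
1 | pay 90919 | balance=336626
2 | pay 88042 | balance=257740
3 | pay 78651 | balance=186099
4 | pay 77298 | balance=113862
5 | pay 89847 | balance=27112

27112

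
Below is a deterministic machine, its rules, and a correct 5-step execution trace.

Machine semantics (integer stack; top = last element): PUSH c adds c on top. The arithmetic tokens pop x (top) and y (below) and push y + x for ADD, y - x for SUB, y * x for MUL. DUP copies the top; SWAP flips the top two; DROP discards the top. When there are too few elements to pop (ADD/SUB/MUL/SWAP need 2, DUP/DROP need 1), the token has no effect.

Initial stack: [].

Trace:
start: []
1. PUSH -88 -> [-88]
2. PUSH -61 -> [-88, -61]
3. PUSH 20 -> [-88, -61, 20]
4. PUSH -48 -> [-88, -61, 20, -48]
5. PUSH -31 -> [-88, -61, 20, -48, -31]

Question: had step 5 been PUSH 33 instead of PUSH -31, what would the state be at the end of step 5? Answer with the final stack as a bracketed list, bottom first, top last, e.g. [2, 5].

(re-executing from step 5 with the substitution; state before step 5: [-88, -61, 20, -48])
5. PUSH 33 -> [-88, -61, 20, -48, 33]

[-88, -61, 20, -48, 33]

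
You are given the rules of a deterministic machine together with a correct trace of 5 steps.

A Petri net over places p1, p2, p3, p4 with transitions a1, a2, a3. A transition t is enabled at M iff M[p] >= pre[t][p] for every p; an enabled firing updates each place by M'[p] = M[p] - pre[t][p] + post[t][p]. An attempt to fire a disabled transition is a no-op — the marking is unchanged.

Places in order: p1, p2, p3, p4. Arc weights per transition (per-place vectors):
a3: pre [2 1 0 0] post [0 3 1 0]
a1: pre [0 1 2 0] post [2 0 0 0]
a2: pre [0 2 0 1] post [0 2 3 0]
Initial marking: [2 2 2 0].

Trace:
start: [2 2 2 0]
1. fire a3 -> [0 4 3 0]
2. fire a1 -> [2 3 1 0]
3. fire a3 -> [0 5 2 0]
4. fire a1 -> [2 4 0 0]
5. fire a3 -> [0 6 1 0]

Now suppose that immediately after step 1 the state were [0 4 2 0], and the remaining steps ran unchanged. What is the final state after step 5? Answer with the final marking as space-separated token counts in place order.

state after step 1 := [0 4 2 0]
2. fire a1 -> [2 3 0 0]
3. fire a3 -> [0 5 1 0]
4. fire a1 -> [0 5 1 0]
5. fire a3 -> [0 5 1 0]

0 5 1 0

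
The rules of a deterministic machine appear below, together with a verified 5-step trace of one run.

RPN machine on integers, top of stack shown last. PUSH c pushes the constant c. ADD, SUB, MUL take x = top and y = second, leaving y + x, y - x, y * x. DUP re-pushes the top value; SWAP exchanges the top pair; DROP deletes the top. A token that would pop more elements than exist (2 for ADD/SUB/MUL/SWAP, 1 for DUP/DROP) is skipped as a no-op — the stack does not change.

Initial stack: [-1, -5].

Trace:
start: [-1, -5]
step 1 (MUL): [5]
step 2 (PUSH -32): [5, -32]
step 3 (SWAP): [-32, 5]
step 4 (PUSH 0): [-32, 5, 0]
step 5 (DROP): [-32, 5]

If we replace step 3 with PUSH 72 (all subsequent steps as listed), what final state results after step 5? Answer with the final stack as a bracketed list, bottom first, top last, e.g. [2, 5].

[5, -32, 72]

(re-executing from step 3 with the substitution; state before step 3: [5, -32])
step 3 (PUSH 72): [5, -32, 72]
step 4 (PUSH 0): [5, -32, 72, 0]
step 5 (DROP): [5, -32, 72]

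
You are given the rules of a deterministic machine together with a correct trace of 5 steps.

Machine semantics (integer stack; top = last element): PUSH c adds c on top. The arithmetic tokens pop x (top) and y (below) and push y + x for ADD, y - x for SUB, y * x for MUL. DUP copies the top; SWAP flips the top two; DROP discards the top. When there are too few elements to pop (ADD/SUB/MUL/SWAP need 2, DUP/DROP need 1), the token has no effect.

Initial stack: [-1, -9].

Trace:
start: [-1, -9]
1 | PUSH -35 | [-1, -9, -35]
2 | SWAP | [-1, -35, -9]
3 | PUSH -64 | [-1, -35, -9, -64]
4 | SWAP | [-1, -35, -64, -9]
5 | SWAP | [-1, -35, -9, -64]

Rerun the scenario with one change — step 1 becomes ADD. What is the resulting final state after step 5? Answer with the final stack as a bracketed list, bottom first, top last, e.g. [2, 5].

(re-executing from step 1 with the substitution; state before step 1: [-1, -9])
1 | ADD | [-10]
2 | SWAP | [-10]
3 | PUSH -64 | [-10, -64]
4 | SWAP | [-64, -10]
5 | SWAP | [-10, -64]

[-10, -64]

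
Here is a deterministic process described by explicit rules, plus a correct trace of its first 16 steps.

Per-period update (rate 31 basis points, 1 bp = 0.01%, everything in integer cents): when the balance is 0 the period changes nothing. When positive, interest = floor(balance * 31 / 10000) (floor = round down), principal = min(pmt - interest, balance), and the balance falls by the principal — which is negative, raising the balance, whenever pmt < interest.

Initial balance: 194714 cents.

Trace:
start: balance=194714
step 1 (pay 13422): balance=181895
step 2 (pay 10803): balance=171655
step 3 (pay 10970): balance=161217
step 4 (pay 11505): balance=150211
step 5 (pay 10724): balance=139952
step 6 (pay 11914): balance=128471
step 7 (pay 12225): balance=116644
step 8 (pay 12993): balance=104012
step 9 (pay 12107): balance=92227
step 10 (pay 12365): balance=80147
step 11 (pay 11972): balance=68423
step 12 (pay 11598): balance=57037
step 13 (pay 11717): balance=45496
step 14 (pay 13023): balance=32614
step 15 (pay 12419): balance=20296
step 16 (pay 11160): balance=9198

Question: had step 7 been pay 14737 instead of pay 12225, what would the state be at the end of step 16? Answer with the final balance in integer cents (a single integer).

6615

(re-executing from step 7 with the substitution; state before step 7: balance=128471)
step 7 (pay 14737): balance=114132
step 8 (pay 12993): balance=101492
step 9 (pay 12107): balance=89699
step 10 (pay 12365): balance=77612
step 11 (pay 11972): balance=65880
step 12 (pay 11598): balance=54486
step 13 (pay 11717): balance=42937
step 14 (pay 13023): balance=30047
step 15 (pay 12419): balance=17721
step 16 (pay 11160): balance=6615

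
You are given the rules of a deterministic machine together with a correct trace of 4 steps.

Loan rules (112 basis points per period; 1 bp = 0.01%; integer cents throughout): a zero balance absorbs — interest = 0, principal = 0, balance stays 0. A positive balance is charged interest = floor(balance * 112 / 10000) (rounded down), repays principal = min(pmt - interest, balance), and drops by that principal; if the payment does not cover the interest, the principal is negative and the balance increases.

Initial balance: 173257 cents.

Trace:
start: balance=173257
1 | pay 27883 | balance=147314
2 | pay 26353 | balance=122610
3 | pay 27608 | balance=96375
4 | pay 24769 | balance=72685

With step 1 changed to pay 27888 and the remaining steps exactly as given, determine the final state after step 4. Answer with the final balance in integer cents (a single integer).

(re-executing from step 1 with the substitution; state before step 1: balance=173257)
1 | pay 27888 | balance=147309
2 | pay 26353 | balance=122605
3 | pay 27608 | balance=96370
4 | pay 24769 | balance=72680

72680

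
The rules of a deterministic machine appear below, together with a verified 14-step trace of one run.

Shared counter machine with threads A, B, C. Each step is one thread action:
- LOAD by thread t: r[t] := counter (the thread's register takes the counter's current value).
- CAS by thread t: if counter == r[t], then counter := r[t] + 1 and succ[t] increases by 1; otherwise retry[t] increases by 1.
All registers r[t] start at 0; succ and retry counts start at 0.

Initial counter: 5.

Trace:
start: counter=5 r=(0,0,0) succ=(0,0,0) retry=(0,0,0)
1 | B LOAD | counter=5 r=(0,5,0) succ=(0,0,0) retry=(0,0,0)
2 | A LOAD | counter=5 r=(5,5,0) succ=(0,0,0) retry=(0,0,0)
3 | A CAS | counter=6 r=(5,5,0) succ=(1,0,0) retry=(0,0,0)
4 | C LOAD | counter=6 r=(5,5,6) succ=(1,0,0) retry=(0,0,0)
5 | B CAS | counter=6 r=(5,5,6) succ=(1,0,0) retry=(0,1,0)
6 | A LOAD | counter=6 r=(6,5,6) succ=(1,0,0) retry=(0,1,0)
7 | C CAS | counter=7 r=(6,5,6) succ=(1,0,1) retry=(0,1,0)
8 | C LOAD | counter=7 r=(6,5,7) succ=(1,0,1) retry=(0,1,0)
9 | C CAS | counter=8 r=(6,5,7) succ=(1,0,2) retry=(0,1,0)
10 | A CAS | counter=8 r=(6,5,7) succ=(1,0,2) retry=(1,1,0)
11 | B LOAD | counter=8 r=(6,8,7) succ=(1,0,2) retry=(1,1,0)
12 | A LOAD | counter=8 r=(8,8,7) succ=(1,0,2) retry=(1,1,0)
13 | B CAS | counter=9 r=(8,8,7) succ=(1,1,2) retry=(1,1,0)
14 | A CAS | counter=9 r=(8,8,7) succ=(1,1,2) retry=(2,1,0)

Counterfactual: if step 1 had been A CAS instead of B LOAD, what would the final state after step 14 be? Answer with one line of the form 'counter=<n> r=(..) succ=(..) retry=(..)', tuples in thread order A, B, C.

counter=9 r=(8,8,7) succ=(1,1,2) retry=(3,1,0)

(re-executing from step 1 with the substitution; state before step 1: counter=5 r=(0,0,0) succ=(0,0,0) retry=(0,0,0))
1 | A CAS | counter=5 r=(0,0,0) succ=(0,0,0) retry=(1,0,0)
2 | A LOAD | counter=5 r=(5,0,0) succ=(0,0,0) retry=(1,0,0)
3 | A CAS | counter=6 r=(5,0,0) succ=(1,0,0) retry=(1,0,0)
4 | C LOAD | counter=6 r=(5,0,6) succ=(1,0,0) retry=(1,0,0)
5 | B CAS | counter=6 r=(5,0,6) succ=(1,0,0) retry=(1,1,0)
6 | A LOAD | counter=6 r=(6,0,6) succ=(1,0,0) retry=(1,1,0)
7 | C CAS | counter=7 r=(6,0,6) succ=(1,0,1) retry=(1,1,0)
8 | C LOAD | counter=7 r=(6,0,7) succ=(1,0,1) retry=(1,1,0)
9 | C CAS | counter=8 r=(6,0,7) succ=(1,0,2) retry=(1,1,0)
10 | A CAS | counter=8 r=(6,0,7) succ=(1,0,2) retry=(2,1,0)
11 | B LOAD | counter=8 r=(6,8,7) succ=(1,0,2) retry=(2,1,0)
12 | A LOAD | counter=8 r=(8,8,7) succ=(1,0,2) retry=(2,1,0)
13 | B CAS | counter=9 r=(8,8,7) succ=(1,1,2) retry=(2,1,0)
14 | A CAS | counter=9 r=(8,8,7) succ=(1,1,2) retry=(3,1,0)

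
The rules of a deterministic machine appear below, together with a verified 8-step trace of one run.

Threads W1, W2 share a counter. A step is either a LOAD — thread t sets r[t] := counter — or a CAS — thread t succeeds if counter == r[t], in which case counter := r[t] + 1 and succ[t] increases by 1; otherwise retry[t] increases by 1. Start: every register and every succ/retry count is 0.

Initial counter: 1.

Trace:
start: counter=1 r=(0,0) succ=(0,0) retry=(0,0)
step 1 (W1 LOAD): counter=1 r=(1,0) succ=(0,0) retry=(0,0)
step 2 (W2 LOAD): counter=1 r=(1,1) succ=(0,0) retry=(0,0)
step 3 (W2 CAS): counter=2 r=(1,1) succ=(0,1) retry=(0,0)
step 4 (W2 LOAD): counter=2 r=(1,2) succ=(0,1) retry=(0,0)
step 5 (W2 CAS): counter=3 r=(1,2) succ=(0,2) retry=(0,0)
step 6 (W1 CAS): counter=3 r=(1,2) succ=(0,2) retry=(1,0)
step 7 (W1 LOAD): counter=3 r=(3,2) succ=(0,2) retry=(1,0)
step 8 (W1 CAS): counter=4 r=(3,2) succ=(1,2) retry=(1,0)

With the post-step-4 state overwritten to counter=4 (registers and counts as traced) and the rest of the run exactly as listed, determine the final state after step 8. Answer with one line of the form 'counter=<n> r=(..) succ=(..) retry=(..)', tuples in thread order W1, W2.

state after step 4 := counter=4 r=(1,2) succ=(0,1) retry=(0,0)
step 5 (W2 CAS): counter=4 r=(1,2) succ=(0,1) retry=(0,1)
step 6 (W1 CAS): counter=4 r=(1,2) succ=(0,1) retry=(1,1)
step 7 (W1 LOAD): counter=4 r=(4,2) succ=(0,1) retry=(1,1)
step 8 (W1 CAS): counter=5 r=(4,2) succ=(1,1) retry=(1,1)

counter=5 r=(4,2) succ=(1,1) retry=(1,1)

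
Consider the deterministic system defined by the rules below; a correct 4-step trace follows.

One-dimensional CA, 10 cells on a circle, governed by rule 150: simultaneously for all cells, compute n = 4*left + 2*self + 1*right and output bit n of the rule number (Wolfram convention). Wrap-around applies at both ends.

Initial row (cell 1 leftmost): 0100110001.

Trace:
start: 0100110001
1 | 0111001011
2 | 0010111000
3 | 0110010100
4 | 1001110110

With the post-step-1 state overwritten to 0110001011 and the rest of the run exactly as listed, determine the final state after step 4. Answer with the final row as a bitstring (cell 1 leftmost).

state after step 1 := 0110001011
2 | 0001011000
3 | 0011000100
4 | 0100101110

0100101110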